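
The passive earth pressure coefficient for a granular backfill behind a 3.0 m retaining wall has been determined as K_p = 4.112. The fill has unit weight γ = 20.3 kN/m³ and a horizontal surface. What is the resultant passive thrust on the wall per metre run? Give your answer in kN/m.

P = ½ K_p γ H² = 0.5 × 4.112 × 20.3 × 3.0² = 375.6 kN/m.

376 kN/m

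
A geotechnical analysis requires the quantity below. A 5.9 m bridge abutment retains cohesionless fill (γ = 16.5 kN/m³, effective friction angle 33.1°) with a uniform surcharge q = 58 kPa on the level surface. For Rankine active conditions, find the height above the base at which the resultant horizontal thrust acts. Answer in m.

K_a = 0.2936.
Triangular part P₁ = ½K_aγH² = 84.31 at H/3 = 1.967 m; rectangular part P₂ = K_a q H = 100.5 at H/2 = 2.950 m.
ȳ = (P₁·1.967 + P₂·2.950)/(P₁+P₂) = 2.501 m.

2.50 m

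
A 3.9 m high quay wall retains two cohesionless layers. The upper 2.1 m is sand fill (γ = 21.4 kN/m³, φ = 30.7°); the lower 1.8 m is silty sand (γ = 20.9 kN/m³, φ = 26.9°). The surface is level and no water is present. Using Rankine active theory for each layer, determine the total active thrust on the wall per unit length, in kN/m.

K_a1 = tan²(45°−30.7°/2) = 0.3240; K_a2 = tan²(45°−26.9°/2) = 0.3770.
Layer 1: σ at base = K_a1 γ₁ h₁ = 14.56 kPa; P₁ = ½×14.56×2.1 = 15.29.
Layer 2: σ_v at top = γ₁h₁ = 44.94; σ_h top = K_a2×44.94 = 16.94; σ_h base = K_a2×(44.94+20.9×1.8) = 31.12.
P₂ = ½(16.94+31.12)×1.8 = 43.26. Total P_a = 15.29+43.26 = 58.55 kN/m.

58.6 kN/m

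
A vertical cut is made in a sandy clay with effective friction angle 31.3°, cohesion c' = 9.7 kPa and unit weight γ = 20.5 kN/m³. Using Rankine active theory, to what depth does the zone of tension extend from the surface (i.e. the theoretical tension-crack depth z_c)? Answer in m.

K_a = tan²(45° − 31.3°/2) = 0.3162; √K_a = 0.5623.
The active pressure is zero where K_a γ z = 2c√K_a, so z_c = 2c/(γ√K_a) = 2×9.7/(20.5×0.5623) = 1.683 m.

1.68 m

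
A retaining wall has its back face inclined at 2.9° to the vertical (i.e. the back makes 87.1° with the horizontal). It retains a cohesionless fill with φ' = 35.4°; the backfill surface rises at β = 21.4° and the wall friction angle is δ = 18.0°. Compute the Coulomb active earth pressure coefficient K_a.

K_a = sin²(α+φ) / [sin²α · sin(α−δ) · (1 + √{sin(φ+δ)sin(φ−β) / (sin(α−δ)sin(α+β))})²].
With α = 87.1°, φ = 35.4°, δ = 18.0°, β = 21.4°: K_a = 0.3541.

0.354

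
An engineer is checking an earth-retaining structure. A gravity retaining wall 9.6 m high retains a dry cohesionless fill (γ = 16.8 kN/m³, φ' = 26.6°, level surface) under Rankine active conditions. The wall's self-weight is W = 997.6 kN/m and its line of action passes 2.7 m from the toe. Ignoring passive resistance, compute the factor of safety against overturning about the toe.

2.85

K_a = tan²(45° − 26.6°/2) = 0.3814.
P_a = ½K_aγH² = 0.5×0.3814×16.8×9.6² = 295.3 kN/m, acting at H/3 = 3.200 m above the base.
Overturning moment M_o = P_a × H/3 = 295.3 × 3.200 = 944.9.
Resisting moment M_r = W × 2.7 = 997.6 × 2.7 = 2694.
FS_overturning = M_r/M_o = 2694/944.9 = 2.850.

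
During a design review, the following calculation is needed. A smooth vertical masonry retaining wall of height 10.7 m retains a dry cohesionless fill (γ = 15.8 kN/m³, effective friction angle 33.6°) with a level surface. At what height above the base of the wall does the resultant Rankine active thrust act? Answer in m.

K_a = 0.2875.
The pressure distribution is triangular, so the resultant acts at H/3 above the base = 10.7/3 = 3.567 m.

3.57 m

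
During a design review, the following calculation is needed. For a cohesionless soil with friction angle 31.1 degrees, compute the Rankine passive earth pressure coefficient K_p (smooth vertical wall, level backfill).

3.14

K_p = (1 + sin φ)/(1 − sin φ) = tan²(45° + 31.1°/2) = 3.137.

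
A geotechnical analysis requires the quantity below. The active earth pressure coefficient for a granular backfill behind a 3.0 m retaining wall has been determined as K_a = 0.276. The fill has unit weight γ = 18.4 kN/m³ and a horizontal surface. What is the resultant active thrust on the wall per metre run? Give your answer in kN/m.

22.9 kN/m

P = ½ K_a γ H² = 0.5 × 0.276 × 18.4 × 3.0² = 22.85 kN/m.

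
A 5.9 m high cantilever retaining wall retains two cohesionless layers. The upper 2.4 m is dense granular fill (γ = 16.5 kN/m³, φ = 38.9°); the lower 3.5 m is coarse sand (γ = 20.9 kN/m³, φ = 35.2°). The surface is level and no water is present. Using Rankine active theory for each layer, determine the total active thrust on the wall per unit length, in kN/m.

K_a1 = tan²(45°−38.9°/2) = 0.2285; K_a2 = tan²(45°−35.2°/2) = 0.2687.
Layer 1: σ at base = K_a1 γ₁ h₁ = 9.050 kPa; P₁ = ½×9.050×2.4 = 10.86.
Layer 2: σ_v at top = γ₁h₁ = 39.60; σ_h top = K_a2×39.60 = 10.64; σ_h base = K_a2×(39.60+20.9×3.5) = 30.29.
P₂ = ½(10.64+30.29)×3.5 = 71.64. Total P_a = 10.86+71.64 = 82.50 kN/m.

82.5 kN/m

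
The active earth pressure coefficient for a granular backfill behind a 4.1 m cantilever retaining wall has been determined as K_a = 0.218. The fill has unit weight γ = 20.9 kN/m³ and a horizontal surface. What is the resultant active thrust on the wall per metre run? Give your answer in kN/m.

38.3 kN/m

P = ½ K_a γ H² = 0.5 × 0.218 × 20.9 × 4.1² = 38.29 kN/m.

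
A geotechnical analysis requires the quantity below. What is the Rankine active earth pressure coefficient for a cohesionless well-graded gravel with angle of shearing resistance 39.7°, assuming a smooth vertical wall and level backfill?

0.220

K_a = tan²(45° − φ/2) = tan²(25.15°) = 0.2204.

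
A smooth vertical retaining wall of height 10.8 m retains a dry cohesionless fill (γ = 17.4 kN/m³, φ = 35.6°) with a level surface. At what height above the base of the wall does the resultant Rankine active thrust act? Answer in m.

K_a = 0.2641.
The pressure distribution is triangular, so the resultant acts at H/3 above the base = 10.8/3 = 3.600 m.

3.60 m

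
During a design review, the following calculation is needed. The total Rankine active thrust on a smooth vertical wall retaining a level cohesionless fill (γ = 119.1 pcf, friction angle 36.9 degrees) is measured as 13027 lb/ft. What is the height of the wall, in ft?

29.6 ft

K_a = 0.2497. P_a = ½ K_a γ H² ⇒ H = √(2P_a/(K_a γ)).
H = √(2×13027/(0.2497×119.1)) = 29.60 ft.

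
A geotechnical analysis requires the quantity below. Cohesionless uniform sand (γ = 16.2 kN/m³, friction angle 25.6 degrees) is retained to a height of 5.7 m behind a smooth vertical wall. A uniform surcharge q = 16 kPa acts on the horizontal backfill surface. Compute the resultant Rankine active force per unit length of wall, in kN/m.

141 kN/m

K_a = tan²(45° − φ/2) = 0.3966.
Soil triangle: ½ K_a γ H² = 0.5×0.3966×16.2×5.7² = 104.4 kN/m.
Surcharge rectangle: K_a q H = 0.3966×16×5.7 = 36.17 kN/m.
Total = 104.4 + 36.17 = 140.5 kN/m.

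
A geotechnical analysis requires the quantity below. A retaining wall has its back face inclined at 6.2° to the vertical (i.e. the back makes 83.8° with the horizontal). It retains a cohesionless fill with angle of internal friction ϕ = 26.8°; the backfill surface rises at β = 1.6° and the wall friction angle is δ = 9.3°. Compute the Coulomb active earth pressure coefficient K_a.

K_a = sin²(α+φ) / [sin²α · sin(α−δ) · (1 + √{sin(φ+δ)sin(φ−β) / (sin(α−δ)sin(α+β))})²].
With α = 83.8°, φ = 26.8°, δ = 9.3°, β = 1.6°: K_a = 0.4029.

0.403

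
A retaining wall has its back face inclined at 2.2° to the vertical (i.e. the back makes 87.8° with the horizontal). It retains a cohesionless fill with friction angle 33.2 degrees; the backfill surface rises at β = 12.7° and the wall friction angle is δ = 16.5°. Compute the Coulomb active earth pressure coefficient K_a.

K_a = sin²(α+φ) / [sin²α · sin(α−δ) · (1 + √{sin(φ+δ)sin(φ−β) / (sin(α−δ)sin(α+β))})²].
With α = 87.8°, φ = 33.2°, δ = 16.5°, β = 12.7°: K_a = 0.3295.

0.329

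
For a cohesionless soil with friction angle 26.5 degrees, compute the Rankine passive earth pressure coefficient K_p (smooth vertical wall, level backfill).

2.61

K_p = (1 + sin φ)/(1 − sin φ) = tan²(45° + 26.5°/2) = 2.611.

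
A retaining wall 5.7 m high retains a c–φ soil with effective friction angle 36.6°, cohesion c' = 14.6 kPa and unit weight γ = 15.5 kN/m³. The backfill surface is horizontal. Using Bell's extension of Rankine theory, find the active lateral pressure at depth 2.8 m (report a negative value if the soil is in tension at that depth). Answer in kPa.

-3.71 kPa

K_a = (1 − sin φ)/(1 + sin φ) = 0.2530.
σ_a = K_a γ z − 2c√K_a = 0.2530×15.5×2.8 − 2×14.6×0.5029 = -3.708 kPa.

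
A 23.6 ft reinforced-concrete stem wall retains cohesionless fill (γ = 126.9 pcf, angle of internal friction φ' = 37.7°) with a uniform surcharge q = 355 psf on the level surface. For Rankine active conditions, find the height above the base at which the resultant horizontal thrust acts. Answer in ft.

8.62 ft

K_a = 0.2411.
Triangular part P₁ = ½K_aγH² = 8519 at H/3 = 7.867 ft; rectangular part P₂ = K_a q H = 2020 at H/2 = 11.80 ft.
ȳ = (P₁·7.867 + P₂·11.80)/(P₁+P₂) = 8.620 ft.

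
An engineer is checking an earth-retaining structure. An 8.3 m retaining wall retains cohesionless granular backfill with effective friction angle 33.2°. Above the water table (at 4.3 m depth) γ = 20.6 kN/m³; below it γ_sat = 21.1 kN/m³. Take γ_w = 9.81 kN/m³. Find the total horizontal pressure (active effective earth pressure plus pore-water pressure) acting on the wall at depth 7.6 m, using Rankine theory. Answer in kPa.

69.2 kPa

K_a = (1 − sin φ)/(1 + sin φ) = 0.2924.
γ' = 21.1 − 9.81 = 11.29 kN/m³.
Effective vertical stress at 7.6 m: σ'_v = 20.6×4.3 + 11.29×3.30 = 125.8 kPa.
σ'_h = K_a σ'_v = 0.2924 × 125.8 = 36.79 kPa; u = γ_w × 3.30 = 32.37 kPa.
Total σ_h = 36.79 + 32.37 = 69.16 kPa.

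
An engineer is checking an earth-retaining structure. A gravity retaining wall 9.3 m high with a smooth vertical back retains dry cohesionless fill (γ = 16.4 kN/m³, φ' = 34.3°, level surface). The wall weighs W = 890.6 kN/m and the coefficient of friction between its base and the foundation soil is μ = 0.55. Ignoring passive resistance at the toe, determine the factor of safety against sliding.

2.47

K_a = tan²(45° − 34.3°/2) = 0.2792.
P_a = ½K_aγH² = 0.5×0.2792×16.4×9.3² = 198.0 kN/m, acting at H/3 = 3.100 m above the base.
FS_sliding = μW / P_a = 0.55×890.6 / 198.0 = 2.474.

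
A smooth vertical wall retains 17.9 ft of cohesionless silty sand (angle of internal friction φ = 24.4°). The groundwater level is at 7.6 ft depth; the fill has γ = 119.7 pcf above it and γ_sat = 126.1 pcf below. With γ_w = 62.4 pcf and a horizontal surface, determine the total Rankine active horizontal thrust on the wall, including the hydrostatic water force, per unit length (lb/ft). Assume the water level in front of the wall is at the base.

K_a = tan²(45° − φ/2) = 0.4153.
γ' = 126.1 − 62.4 = 63.70 pcf. Depth below WT = 10.3 ft.
σ'_h at WT = K_a γ d_w = 377.8 psf; at base = 377.8 + K_a γ' × 10.3 = 650.3 psf.
P₁ (0–7.6 ft) = ½×377.8×7.6 = 1436. P₂ (7.6–17.9 ft) = ½(377.8+650.3)×10.3 = 5295.
P_w = ½ γ_w h₂² = 0.5×62.4×10.3² = 3310. Total = 1436+5295+3310 = 10040 lb/ft.

10000 lb/ft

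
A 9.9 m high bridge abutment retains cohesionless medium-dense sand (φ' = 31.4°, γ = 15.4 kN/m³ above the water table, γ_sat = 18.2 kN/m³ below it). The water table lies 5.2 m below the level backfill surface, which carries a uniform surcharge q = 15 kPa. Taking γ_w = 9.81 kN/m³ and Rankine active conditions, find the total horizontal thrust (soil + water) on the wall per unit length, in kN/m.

368 kN/m

K_a = tan²(45° − φ/2) = 0.3149.
γ' = 18.2 − 9.81 = 8.390 kN/m³. h₂ = H − d_w = 4.7 m.
σ'_h: at surface K_a·q = 4.724; at WT K_a(q+γd_w) = 29.94; at base K_a(q+γd_w+γ'h₂) = 42.36 kPa.
P₁ = ½(4.724+29.94)×5.2 = 90.13; P₂ = ½(29.94+42.36)×4.7 = 169.9; P_w = ½γ_w h₂² = 108.4.
Total = 90.13+169.9+108.4 = 368.4 kN/m.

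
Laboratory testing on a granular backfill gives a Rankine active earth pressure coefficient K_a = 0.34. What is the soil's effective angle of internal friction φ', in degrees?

29.5°

K_a = tan²(45° − φ/2) ⇒ 45° − φ/2 = arctan(√0.34) = 30.25°.
φ = 2(45° − 30.25°) = 29.51°.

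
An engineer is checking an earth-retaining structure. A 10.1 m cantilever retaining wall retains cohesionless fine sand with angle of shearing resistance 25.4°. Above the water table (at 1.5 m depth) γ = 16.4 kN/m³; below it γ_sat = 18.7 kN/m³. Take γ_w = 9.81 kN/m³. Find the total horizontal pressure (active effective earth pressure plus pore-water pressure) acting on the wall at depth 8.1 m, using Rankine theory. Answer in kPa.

K_a = (1 − sin φ)/(1 + sin φ) = 0.3996.
γ' = 18.7 − 9.81 = 8.890 kN/m³.
Effective vertical stress at 8.1 m: σ'_v = 16.4×1.5 + 8.890×6.60 = 83.27 kPa.
σ'_h = K_a σ'_v = 0.3996 × 83.27 = 33.28 kPa; u = γ_w × 6.60 = 64.75 kPa.
Total σ_h = 33.28 + 64.75 = 98.03 kPa.

98.0 kPa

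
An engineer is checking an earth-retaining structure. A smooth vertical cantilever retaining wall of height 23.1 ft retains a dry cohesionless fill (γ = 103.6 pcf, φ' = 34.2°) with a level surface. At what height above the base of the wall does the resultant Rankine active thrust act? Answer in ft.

7.70 ft

K_a = 0.2803.
The pressure distribution is triangular, so the resultant acts at H/3 above the base = 23.1/3 = 7.700 ft.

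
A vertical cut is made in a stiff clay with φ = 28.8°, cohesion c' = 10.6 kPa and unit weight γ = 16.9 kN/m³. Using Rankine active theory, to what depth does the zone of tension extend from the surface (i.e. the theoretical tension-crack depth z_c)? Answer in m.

2.12 m

K_a = tan²(45° − 28.8°/2) = 0.3498; √K_a = 0.5914.
The active pressure is zero where K_a γ z = 2c√K_a, so z_c = 2c/(γ√K_a) = 2×10.6/(16.9×0.5914) = 2.121 m.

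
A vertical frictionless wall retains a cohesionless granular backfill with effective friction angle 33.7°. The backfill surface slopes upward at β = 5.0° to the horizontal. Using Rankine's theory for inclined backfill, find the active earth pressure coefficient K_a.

0.289

K_a = cos β · (cos β − √(cos²β − cos²φ)) / (cos β + √(cos²β − cos²φ)).
cos β = 0.9962, cos φ = 0.8320, √(cos²β − cos²φ) = 0.5480.
K_a = 0.9962 × (0.9962 − 0.5480)/(0.9962 + 0.5480) = 0.2892.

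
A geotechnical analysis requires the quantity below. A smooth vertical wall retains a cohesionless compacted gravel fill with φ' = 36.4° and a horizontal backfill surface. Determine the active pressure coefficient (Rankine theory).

0.255

K_a = tan²(45° − φ/2) = tan²(26.80°) = 0.2552.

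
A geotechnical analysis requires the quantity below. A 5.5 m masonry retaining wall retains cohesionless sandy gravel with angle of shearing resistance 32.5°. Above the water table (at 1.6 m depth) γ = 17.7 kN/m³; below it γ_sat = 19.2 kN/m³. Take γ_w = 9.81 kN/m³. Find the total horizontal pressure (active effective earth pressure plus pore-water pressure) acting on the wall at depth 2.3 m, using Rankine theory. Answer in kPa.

17.4 kPa

K_a = (1 − sin φ)/(1 + sin φ) = 0.3010.
γ' = 19.2 − 9.81 = 9.390 kN/m³.
Effective vertical stress at 2.3 m: σ'_v = 17.7×1.6 + 9.390×0.700 = 34.89 kPa.
σ'_h = K_a σ'_v = 0.3010 × 34.89 = 10.50 kPa; u = γ_w × 0.700 = 6.867 kPa.
Total σ_h = 10.50 + 6.867 = 17.37 kPa.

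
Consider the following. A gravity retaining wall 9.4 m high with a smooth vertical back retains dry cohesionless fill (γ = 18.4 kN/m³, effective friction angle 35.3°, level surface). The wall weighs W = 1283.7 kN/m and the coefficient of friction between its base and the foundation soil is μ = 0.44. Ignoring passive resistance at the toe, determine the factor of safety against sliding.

2.60

K_a = tan²(45° − 35.3°/2) = 0.2675.
P_a = ½K_aγH² = 0.5×0.2675×18.4×9.4² = 217.5 kN/m, acting at H/3 = 3.133 m above the base.
FS_sliding = μW / P_a = 0.44×1283.7 / 217.5 = 2.597.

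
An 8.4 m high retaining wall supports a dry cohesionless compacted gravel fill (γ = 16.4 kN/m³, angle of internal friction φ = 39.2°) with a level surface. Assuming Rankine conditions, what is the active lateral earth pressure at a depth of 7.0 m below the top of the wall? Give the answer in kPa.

25.9 kPa

K_a = (1 − sin φ)/(1 + sin φ) = 0.2255.
σ_h = K_a γ z = 0.2255 × 16.4 × 7.0 = 25.88 kPa.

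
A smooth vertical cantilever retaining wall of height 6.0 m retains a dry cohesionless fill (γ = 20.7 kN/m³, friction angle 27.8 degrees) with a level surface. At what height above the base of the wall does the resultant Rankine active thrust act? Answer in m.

K_a = 0.3639.
The pressure distribution is triangular, so the resultant acts at H/3 above the base = 6.0/3 = 2.000 m.

2.00 m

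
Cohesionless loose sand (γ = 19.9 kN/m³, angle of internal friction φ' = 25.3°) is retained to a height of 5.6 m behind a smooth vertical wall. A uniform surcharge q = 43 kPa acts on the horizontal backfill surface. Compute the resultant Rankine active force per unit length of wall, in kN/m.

K_a = tan²(45° − φ/2) = 0.4012.
Soil triangle: ½ K_a γ H² = 0.5×0.4012×19.9×5.6² = 125.2 kN/m.
Surcharge rectangle: K_a q H = 0.4012×43×5.6 = 96.61 kN/m.
Total = 125.2 + 96.61 = 221.8 kN/m.

222 kN/m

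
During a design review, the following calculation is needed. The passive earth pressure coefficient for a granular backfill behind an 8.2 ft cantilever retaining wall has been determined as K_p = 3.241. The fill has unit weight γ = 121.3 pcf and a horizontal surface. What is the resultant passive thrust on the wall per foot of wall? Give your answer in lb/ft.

P = ½ K_p γ H² = 0.5 × 3.241 × 121.3 × 8.2² = 13220 lb/ft.

13200 lb/ft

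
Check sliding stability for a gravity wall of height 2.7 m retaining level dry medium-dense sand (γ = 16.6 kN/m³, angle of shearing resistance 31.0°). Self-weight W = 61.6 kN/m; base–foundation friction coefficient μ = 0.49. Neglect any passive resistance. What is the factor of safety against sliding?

1.56

K_a = tan²(45° − 31.0°/2) = 0.3201.
P_a = ½K_aγH² = 0.5×0.3201×16.6×2.7² = 19.37 kN/m, acting at H/3 = 0.9000 m above the base.
FS_sliding = μW / P_a = 0.49×61.6 / 19.37 = 1.558.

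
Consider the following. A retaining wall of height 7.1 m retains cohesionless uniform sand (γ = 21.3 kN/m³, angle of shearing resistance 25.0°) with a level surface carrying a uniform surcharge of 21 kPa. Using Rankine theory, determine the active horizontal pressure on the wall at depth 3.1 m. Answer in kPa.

35.3 kPa

K_a = (1 − sin φ)/(1 + sin φ) = 0.4059.
σ_v = γz + q = 21.3 × 3.1 + 21 = 87.03 kPa.
σ_h = K_a σ_v = 0.4059 × 87.03 = 35.32 kPa.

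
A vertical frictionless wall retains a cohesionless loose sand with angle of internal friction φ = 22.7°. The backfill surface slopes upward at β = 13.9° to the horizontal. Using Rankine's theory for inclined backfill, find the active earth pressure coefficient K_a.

K_a = cos β · (cos β − √(cos²β − cos²φ)) / (cos β + √(cos²β − cos²φ)).
cos β = 0.9707, cos φ = 0.9225, √(cos²β − cos²φ) = 0.3020.
K_a = 0.9707 × (0.9707 − 0.3020)/(0.9707 + 0.3020) = 0.5100.

0.510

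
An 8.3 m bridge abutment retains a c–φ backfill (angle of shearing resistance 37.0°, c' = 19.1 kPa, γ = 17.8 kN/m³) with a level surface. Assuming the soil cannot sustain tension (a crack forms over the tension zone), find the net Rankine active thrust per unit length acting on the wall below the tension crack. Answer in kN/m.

K_a = 0.2486; √K_a = 0.4986.
Tension-crack depth z_c = 2c/(γ√K_a) = 2×19.1/(17.8×0.4986) = 4.304 m.
σ_a at base = K_a γ H − 2c√K_a = 0.2486×17.8×8.3 − 2×19.1×0.4986 = 17.68 kPa.
P_a = ½ × 17.68 × (H − z_c) = 0.5×17.68×3.996 = 35.32 kN/m.

35.3 kN/m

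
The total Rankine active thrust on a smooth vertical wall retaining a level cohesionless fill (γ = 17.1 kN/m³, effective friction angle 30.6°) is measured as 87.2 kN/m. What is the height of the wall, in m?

5.60 m

K_a = 0.3253. P_a = ½ K_a γ H² ⇒ H = √(2P_a/(K_a γ)).
H = √(2×87.2/(0.3253×17.1)) = 5.599 m.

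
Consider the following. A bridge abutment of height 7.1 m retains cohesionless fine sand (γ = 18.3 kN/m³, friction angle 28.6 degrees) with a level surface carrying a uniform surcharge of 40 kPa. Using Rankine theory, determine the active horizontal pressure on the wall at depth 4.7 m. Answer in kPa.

K_a = (1 − sin φ)/(1 + sin φ) = 0.3525.
σ_v = γz + q = 18.3 × 4.7 + 40 = 126.0 kPa.
σ_h = K_a σ_v = 0.3525 × 126.0 = 44.42 kPa.

44.4 kPa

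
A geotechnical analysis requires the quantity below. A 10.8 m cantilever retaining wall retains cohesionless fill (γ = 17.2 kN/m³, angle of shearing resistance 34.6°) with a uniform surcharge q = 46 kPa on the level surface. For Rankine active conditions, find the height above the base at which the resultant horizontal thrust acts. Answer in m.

K_a = 0.2756.
Triangular part P₁ = ½K_aγH² = 276.5 at H/3 = 3.600 m; rectangular part P₂ = K_a q H = 136.9 at H/2 = 5.400 m.
ȳ = (P₁·3.600 + P₂·5.400)/(P₁+P₂) = 4.196 m.

4.20 m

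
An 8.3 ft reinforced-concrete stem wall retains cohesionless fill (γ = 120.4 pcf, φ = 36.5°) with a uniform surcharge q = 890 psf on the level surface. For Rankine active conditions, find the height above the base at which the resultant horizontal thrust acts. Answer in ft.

K_a = 0.2541.
Triangular part P₁ = ½K_aγH² = 1054 at H/3 = 2.767 ft; rectangular part P₂ = K_a q H = 1877 at H/2 = 4.150 ft.
ȳ = (P₁·2.767 + P₂·4.150)/(P₁+P₂) = 3.653 ft.

3.65 ft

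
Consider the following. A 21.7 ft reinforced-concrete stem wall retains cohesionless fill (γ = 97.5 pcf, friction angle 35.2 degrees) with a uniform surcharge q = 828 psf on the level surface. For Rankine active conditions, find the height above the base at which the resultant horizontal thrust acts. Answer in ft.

8.82 ft

K_a = 0.2687.
Triangular part P₁ = ½K_aγH² = 6168 at H/3 = 7.233 ft; rectangular part P₂ = K_a q H = 4828 at H/2 = 10.85 ft.
ȳ = (P₁·7.233 + P₂·10.85)/(P₁+P₂) = 8.821 ft.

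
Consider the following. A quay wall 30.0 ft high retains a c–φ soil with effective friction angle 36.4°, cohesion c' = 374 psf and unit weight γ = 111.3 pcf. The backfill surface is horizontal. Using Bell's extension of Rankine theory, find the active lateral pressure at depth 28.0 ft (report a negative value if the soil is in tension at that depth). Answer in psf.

K_a = (1 − sin φ)/(1 + sin φ) = 0.2552.
σ_a = K_a γ z − 2c√K_a = 0.2552×111.3×28.0 − 2×374×0.5051 = 417.3 psf.

417 psf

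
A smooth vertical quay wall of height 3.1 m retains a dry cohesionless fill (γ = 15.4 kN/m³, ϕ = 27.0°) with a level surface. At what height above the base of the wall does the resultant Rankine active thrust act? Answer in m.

1.03 m

K_a = 0.3755.
The pressure distribution is triangular, so the resultant acts at H/3 above the base = 3.1/3 = 1.033 m.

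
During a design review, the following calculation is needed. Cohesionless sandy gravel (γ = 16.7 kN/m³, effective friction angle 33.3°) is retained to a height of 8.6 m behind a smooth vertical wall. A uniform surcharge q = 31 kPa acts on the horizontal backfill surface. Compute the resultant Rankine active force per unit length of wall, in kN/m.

K_a = tan²(45° − φ/2) = 0.2911.
Soil triangle: ½ K_a γ H² = 0.5×0.2911×16.7×8.6² = 179.8 kN/m.
Surcharge rectangle: K_a q H = 0.2911×31×8.6 = 77.62 kN/m.
Total = 179.8 + 77.62 = 257.4 kN/m.

257 kN/m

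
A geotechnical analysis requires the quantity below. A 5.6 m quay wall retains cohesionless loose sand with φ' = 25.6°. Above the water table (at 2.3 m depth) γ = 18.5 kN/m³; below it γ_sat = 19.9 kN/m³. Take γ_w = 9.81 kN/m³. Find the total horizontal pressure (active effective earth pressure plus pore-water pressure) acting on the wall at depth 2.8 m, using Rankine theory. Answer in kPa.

K_a = (1 − sin φ)/(1 + sin φ) = 0.3966.
γ' = 19.9 − 9.81 = 10.09 kN/m³.
Effective vertical stress at 2.8 m: σ'_v = 18.5×2.3 + 10.09×0.500 = 47.59 kPa.
σ'_h = K_a σ'_v = 0.3966 × 47.59 = 18.87 kPa; u = γ_w × 0.500 = 4.905 kPa.
Total σ_h = 18.87 + 4.905 = 23.78 kPa.

23.8 kPa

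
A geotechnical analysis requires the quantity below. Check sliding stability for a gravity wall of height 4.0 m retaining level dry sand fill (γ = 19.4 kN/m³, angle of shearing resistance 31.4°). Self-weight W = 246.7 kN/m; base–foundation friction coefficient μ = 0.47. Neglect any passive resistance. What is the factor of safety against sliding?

2.37

K_a = tan²(45° − 31.4°/2) = 0.3149.
P_a = ½K_aγH² = 0.5×0.3149×19.4×4.0² = 48.87 kN/m, acting at H/3 = 1.333 m above the base.
FS_sliding = μW / P_a = 0.47×246.7 / 48.87 = 2.372.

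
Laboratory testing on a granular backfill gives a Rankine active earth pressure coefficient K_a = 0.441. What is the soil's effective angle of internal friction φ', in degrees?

22.8°

K_a = tan²(45° − φ/2) ⇒ 45° − φ/2 = arctan(√0.441) = 33.59°.
φ = 2(45° − 33.59°) = 22.83°.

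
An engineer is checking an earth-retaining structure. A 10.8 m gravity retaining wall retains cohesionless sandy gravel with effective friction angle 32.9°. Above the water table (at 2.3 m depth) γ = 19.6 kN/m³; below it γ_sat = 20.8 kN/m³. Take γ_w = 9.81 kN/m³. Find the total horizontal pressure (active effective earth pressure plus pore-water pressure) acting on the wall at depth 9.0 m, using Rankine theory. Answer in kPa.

K_a = (1 − sin φ)/(1 + sin φ) = 0.2960.
γ' = 20.8 − 9.81 = 10.99 kN/m³.
Effective vertical stress at 9.0 m: σ'_v = 19.6×2.3 + 10.99×6.70 = 118.7 kPa.
σ'_h = K_a σ'_v = 0.2960 × 118.7 = 35.14 kPa; u = γ_w × 6.70 = 65.73 kPa.
Total σ_h = 35.14 + 65.73 = 100.9 kPa.

101 kPa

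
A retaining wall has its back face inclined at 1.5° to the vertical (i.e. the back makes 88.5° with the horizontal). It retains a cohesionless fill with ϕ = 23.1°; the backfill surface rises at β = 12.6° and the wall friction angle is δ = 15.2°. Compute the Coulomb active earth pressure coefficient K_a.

K_a = sin²(α+φ) / [sin²α · sin(α−δ) · (1 + √{sin(φ+δ)sin(φ−β) / (sin(α−δ)sin(α+β))})²].
With α = 88.5°, φ = 23.1°, δ = 15.2°, β = 12.6°: K_a = 0.4980.

0.498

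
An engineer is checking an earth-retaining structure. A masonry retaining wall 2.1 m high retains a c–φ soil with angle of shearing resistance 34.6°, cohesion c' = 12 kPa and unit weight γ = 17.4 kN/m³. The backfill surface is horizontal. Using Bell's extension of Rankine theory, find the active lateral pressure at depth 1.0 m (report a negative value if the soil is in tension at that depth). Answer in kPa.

-7.80 kPa

K_a = (1 − sin φ)/(1 + sin φ) = 0.2756.
σ_a = K_a γ z − 2c√K_a = 0.2756×17.4×1.0 − 2×12×0.5250 = -7.804 kPa.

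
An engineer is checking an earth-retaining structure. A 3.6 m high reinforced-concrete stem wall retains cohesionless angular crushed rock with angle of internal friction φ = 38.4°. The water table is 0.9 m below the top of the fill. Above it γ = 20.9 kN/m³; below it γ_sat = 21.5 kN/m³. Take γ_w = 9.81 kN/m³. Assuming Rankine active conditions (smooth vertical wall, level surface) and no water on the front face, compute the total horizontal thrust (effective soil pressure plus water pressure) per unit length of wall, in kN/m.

K_a = tan²(45° − φ/2) = 0.2337.
γ' = 21.5 − 9.81 = 11.69 kN/m³. Depth below WT = 2.7 m.
σ'_h at WT = K_a γ d_w = 4.396 kPa; at base = 4.396 + K_a γ' × 2.7 = 11.77 kPa.
P₁ (0–0.9 m) = ½×4.396×0.9 = 1.978. P₂ (0.9–3.6 m) = ½(4.396+11.77)×2.7 = 21.83.
P_w = ½ γ_w h₂² = 0.5×9.81×2.7² = 35.76. Total = 1.978+21.83+35.76 = 59.56 kN/m.

59.6 kN/m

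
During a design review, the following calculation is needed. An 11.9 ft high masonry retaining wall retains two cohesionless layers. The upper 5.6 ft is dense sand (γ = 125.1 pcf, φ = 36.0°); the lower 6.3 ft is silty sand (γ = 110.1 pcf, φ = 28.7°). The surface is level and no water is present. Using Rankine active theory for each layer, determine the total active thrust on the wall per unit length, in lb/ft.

2830 lb/ft

K_a1 = tan²(45°−36.0°/2) = 0.2596; K_a2 = tan²(45°−28.7°/2) = 0.3511.
Layer 1: σ at base = K_a1 γ₁ h₁ = 181.9 psf; P₁ = ½×181.9×5.6 = 509.3.
Layer 2: σ_v at top = γ₁h₁ = 700.6; σ_h top = K_a2×700.6 = 246.0; σ_h base = K_a2×(700.6+110.1×6.3) = 489.6.
P₂ = ½(246.0+489.6)×6.3 = 2317. Total P_a = 509.3+2317 = 2826 lb/ft.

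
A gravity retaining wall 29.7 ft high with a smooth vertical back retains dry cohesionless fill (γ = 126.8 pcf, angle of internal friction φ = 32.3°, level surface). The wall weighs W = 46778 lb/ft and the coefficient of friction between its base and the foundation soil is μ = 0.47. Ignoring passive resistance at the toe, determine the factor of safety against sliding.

1.30

K_a = tan²(45° − 32.3°/2) = 0.3035.
P_a = ½K_aγH² = 0.5×0.3035×126.8×29.7² = 16970 lb/ft, acting at H/3 = 9.900 ft above the base.
FS_sliding = μW / P_a = 0.47×46778 / 16970 = 1.295.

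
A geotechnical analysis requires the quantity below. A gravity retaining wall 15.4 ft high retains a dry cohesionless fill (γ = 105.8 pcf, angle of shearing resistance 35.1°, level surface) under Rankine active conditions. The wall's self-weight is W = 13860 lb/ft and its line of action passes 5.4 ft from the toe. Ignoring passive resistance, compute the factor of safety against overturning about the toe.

K_a = tan²(45° − 35.1°/2) = 0.2698.
P_a = ½K_aγH² = 0.5×0.2698×105.8×15.4² = 3385 lb/ft, acting at H/3 = 5.133 ft above the base.
Overturning moment M_o = P_a × H/3 = 3385 × 5.133 = 17380.
Resisting moment M_r = W × 5.4 = 13860 × 5.4 = 74840.
FS_overturning = M_r/M_o = 74840/17380 = 4.307.

4.31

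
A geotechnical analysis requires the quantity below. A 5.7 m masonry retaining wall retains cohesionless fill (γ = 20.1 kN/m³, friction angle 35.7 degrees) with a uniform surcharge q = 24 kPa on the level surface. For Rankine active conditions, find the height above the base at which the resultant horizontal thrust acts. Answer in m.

K_a = 0.2630.
Triangular part P₁ = ½K_aγH² = 85.87 at H/3 = 1.900 m; rectangular part P₂ = K_a q H = 35.98 at H/2 = 2.850 m.
ȳ = (P₁·1.900 + P₂·2.850)/(P₁+P₂) = 2.180 m.

2.18 m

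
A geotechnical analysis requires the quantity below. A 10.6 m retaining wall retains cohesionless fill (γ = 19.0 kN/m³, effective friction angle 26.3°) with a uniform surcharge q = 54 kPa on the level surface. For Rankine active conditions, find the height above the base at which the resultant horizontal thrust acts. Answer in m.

K_a = 0.3859.
Triangular part P₁ = ½K_aγH² = 412.0 at H/3 = 3.533 m; rectangular part P₂ = K_a q H = 220.9 at H/2 = 5.300 m.
ȳ = (P₁·3.533 + P₂·5.300)/(P₁+P₂) = 4.150 m.

4.15 m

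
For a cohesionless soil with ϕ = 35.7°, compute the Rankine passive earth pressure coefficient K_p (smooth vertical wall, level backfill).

3.80

K_p = (1 + sin φ)/(1 − sin φ) = tan²(45° + 35.7°/2) = 3.802.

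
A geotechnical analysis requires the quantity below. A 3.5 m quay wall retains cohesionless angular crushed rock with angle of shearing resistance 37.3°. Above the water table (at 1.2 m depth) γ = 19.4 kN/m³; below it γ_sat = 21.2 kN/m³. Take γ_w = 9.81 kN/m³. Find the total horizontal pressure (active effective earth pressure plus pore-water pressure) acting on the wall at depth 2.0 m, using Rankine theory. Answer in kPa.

15.8 kPa

K_a = (1 − sin φ)/(1 + sin φ) = 0.2453.
γ' = 21.2 − 9.81 = 11.39 kN/m³.
Effective vertical stress at 2.0 m: σ'_v = 19.4×1.2 + 11.39×0.800 = 32.39 kPa.
σ'_h = K_a σ'_v = 0.2453 × 32.39 = 7.947 kPa; u = γ_w × 0.800 = 7.848 kPa.
Total σ_h = 7.947 + 7.848 = 15.80 kPa.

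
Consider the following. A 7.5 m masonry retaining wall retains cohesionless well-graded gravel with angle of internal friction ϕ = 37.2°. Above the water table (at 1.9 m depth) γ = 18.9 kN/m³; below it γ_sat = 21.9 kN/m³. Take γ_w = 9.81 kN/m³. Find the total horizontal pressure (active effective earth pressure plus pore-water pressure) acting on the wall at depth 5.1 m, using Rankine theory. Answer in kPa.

K_a = (1 − sin φ)/(1 + sin φ) = 0.2464.
γ' = 21.9 − 9.81 = 12.09 kN/m³.
Effective vertical stress at 5.1 m: σ'_v = 18.9×1.9 + 12.09×3.20 = 74.60 kPa.
σ'_h = K_a σ'_v = 0.2464 × 74.60 = 18.38 kPa; u = γ_w × 3.20 = 31.39 kPa.
Total σ_h = 18.38 + 31.39 = 49.77 kPa.

49.8 kPa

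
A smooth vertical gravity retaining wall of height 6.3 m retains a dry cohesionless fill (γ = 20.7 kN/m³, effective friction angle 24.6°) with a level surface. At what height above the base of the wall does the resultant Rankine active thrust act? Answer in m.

2.10 m

K_a = 0.4121.
The pressure distribution is triangular, so the resultant acts at H/3 above the base = 6.3/3 = 2.100 m.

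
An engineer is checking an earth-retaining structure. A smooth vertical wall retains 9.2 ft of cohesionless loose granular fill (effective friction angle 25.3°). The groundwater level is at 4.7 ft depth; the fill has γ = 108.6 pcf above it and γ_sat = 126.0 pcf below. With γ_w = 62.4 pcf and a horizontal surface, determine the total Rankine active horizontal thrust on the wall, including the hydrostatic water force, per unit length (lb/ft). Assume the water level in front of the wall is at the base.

K_a = tan²(45° − φ/2) = 0.4012.
γ' = 126.0 − 62.4 = 63.60 pcf. Depth below WT = 4.5 ft.
σ'_h at WT = K_a γ d_w = 204.8 psf; at base = 204.8 + K_a γ' × 4.5 = 319.6 psf.
P₁ (0–4.7 ft) = ½×204.8×4.7 = 481.2. P₂ (4.7–9.2 ft) = ½(204.8+319.6)×4.5 = 1180.
P_w = ½ γ_w h₂² = 0.5×62.4×4.5² = 631.8. Total = 481.2+1180+631.8 = 2293 lb/ft.

2290 lb/ft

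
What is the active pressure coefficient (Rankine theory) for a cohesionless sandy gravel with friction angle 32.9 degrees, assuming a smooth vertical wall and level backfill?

K_a = tan²(45° − φ/2) = tan²(28.55°) = 0.2960.

0.296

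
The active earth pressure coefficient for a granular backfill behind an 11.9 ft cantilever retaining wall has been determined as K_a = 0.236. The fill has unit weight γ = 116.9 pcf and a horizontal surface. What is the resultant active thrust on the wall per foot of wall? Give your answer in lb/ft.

1950 lb/ft

P = ½ K_a γ H² = 0.5 × 0.236 × 116.9 × 11.9² = 1953 lb/ft.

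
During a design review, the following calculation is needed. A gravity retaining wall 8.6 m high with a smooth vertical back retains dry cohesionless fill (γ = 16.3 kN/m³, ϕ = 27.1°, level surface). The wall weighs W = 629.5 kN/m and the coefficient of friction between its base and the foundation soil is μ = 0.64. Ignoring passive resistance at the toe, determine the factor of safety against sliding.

K_a = tan²(45° − 27.1°/2) = 0.3741.
P_a = ½K_aγH² = 0.5×0.3741×16.3×8.6² = 225.5 kN/m, acting at H/3 = 2.867 m above the base.
FS_sliding = μW / P_a = 0.64×629.5 / 225.5 = 1.787.

1.79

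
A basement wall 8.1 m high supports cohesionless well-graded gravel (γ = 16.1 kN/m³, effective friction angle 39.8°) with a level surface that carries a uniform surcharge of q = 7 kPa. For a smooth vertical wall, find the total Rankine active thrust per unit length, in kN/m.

128 kN/m

K_a = tan²(45° − φ/2) = 0.2194.
Soil triangle: ½ K_a γ H² = 0.5×0.2194×16.1×8.1² = 115.9 kN/m.
Surcharge rectangle: K_a q H = 0.2194×7×8.1 = 12.44 kN/m.
Total = 115.9 + 12.44 = 128.3 kN/m.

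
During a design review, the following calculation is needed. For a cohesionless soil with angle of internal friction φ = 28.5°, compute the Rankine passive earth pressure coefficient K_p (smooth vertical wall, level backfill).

K_p = (1 + sin φ)/(1 − sin φ) = tan²(45° + 28.5°/2) = 2.825.

2.83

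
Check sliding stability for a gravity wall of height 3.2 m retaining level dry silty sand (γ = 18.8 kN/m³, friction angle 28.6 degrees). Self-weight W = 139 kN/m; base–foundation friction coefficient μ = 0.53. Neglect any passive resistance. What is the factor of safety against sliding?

K_a = tan²(45° − 28.6°/2) = 0.3525.
P_a = ½K_aγH² = 0.5×0.3525×18.8×3.2² = 33.93 kN/m, acting at H/3 = 1.067 m above the base.
FS_sliding = μW / P_a = 0.53×139 / 33.93 = 2.171.

2.17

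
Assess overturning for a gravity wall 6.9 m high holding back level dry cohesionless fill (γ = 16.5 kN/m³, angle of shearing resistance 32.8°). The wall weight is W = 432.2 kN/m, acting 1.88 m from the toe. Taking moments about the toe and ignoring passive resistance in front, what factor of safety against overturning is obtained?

3.03

K_a = tan²(45° − 32.8°/2) = 0.2973.
P_a = ½K_aγH² = 0.5×0.2973×16.5×6.9² = 116.8 kN/m, acting at H/3 = 2.300 m above the base.
Overturning moment M_o = P_a × H/3 = 116.8 × 2.300 = 268.5.
Resisting moment M_r = W × 1.88 = 432.2 × 1.88 = 812.5.
FS_overturning = M_r/M_o = 812.5/268.5 = 3.026.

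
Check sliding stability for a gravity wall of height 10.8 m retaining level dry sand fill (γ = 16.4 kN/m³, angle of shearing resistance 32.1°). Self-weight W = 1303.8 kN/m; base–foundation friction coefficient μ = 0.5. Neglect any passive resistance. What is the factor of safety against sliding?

2.23

K_a = tan²(45° − 32.1°/2) = 0.3060.
P_a = ½K_aγH² = 0.5×0.3060×16.4×10.8² = 292.7 kN/m, acting at H/3 = 3.600 m above the base.
FS_sliding = μW / P_a = 0.5×1303.8 / 292.7 = 2.227.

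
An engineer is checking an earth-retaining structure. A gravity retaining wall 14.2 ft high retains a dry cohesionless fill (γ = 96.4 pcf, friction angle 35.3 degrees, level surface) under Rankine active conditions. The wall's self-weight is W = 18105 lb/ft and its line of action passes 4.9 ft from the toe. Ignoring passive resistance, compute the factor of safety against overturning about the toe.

7.21

K_a = tan²(45° − 35.3°/2) = 0.2675.
P_a = ½K_aγH² = 0.5×0.2675×96.4×14.2² = 2600 lb/ft, acting at H/3 = 4.733 ft above the base.
Overturning moment M_o = P_a × H/3 = 2600 × 4.733 = 12310.
Resisting moment M_r = W × 4.9 = 18105 × 4.9 = 88710.
FS_overturning = M_r/M_o = 88710/12310 = 7.208.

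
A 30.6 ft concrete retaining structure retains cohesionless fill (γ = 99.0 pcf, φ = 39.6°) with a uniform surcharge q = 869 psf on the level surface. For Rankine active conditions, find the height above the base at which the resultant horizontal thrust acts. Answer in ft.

12.1 ft

K_a = 0.2214.
Triangular part P₁ = ½K_aγH² = 10260 at H/3 = 10.20 ft; rectangular part P₂ = K_a q H = 5888 at H/2 = 15.30 ft.
ȳ = (P₁·10.20 + P₂·15.30)/(P₁+P₂) = 12.06 ft.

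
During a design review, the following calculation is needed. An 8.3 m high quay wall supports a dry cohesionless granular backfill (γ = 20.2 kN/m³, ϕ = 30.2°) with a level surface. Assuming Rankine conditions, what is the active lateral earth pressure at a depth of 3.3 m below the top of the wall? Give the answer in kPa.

22.0 kPa

K_a = (1 − sin φ)/(1 + sin φ) = 0.3307.
σ_h = K_a γ z = 0.3307 × 20.2 × 3.3 = 22.04 kPa.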